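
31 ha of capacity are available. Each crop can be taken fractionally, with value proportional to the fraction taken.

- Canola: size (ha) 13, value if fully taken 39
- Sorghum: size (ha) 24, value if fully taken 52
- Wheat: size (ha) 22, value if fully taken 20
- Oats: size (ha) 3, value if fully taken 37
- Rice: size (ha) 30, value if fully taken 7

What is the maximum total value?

108.5

Rank by value-to-size ratio: Oats 37/3≈12.3, Canola 39/13≈3, Sorghum 52/24≈2.17, Wheat 20/22≈0.909, Rice 7/30≈0.233.
Oats: take in full, 3 ha for value 37 — 28 left.
All 13 ha of Canola fit (value 39) — 15 remain.
15 ha left: a 15/24 share of Sorghum gives 52×15/24 = 32.5.
Total value = 108.5.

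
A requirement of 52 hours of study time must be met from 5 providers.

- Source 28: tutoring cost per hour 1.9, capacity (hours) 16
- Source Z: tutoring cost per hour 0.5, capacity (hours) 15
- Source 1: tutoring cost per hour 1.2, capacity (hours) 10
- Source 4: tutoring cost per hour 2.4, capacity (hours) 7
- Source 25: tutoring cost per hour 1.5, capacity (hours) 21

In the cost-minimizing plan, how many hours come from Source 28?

Cheapest first:
Take 15 from Source Z at 0.5 → need 37 more.
Source 1 (1.2): use full 10 → 27 hours to go.
Take 21 from Source 25 at 1.5 → need 6 more.
Take 6 from Source 28 at 1.9 to finish.
Source 4: unused.

6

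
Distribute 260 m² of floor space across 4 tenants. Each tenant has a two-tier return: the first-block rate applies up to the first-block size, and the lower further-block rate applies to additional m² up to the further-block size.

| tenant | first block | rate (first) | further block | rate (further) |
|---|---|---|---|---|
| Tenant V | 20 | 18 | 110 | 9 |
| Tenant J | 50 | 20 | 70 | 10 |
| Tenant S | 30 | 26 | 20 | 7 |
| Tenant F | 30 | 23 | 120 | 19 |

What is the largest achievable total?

5210

Rank every tier by rate: Tenant S/tier1 26 > Tenant F/tier1 23 > Tenant J/tier1 20 > Tenant F/tier2 19 > Tenant V/tier1 18 > Tenant J/tier2 10 > Tenant V/tier2 9 > Tenant S/tier2 7.
Tenant S/tier1 (26): +30 → 230 left.
Fill Tenant F tier1 block (30 at 23) → 200 left.
Tenant J/tier1 (20): +50 → 150 left.
Fill Tenant F tier2 block (120 at 19) → 30 left.
Tenant V tier1 at 18: fill all 20 → 10 left.
Tenant J tier2 at 10: only 10 left, fill 10.
Total = 26×30 + 23×30 + 20×50 + 19×120 + 18×20 + 10×10 = 5210.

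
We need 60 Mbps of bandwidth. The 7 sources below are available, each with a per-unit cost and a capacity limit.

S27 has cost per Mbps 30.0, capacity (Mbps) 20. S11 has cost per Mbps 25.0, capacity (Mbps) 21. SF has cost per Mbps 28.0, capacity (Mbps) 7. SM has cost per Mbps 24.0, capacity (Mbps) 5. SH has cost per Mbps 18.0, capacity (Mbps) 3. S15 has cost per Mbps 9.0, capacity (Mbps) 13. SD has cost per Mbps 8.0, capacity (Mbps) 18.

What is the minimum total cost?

Cheapest first:
Take 18 from SD at 8.0 → need 42 more.
S15 (9.0): use full 13 → 29 Mbps to go.
SH at 18.0: take all 3 Mbps → 26 still needed.
SM (24.0): use full 5 → 21 Mbps to go.
Take 21 from S11 at 25.0 → need 0 more.
SF, S27: unused.
Cost = 18×8.0 + 13×9.0 + 3×18.0 + 5×24.0 + 21×25.0 = 960.

960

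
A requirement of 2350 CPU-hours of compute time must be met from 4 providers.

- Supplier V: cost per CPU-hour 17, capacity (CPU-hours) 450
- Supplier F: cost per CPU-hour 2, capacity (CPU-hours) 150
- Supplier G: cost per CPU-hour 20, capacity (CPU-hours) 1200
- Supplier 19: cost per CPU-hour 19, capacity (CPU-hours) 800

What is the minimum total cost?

42150

Fill from the cheapest provider first.
Supplier F (2): use full 150 — 2200 CPU-hours to go.
Supplier V (17): use full 450 — 1750 CPU-hours to go.
Supplier 19 at 19: take all 800 CPU-hours — 950 still needed.
Supplier G at 20: take 950 of its 1200 — requirement met.
Cost = 150×2 + 450×17 + 800×19 + 950×20 = 42150.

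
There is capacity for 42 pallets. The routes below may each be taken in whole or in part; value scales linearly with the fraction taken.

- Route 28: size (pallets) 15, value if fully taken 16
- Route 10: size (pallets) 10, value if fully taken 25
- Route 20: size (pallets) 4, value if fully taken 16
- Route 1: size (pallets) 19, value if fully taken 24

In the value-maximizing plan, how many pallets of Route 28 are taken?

Sort by value density: Route 20 16/4≈4, Route 10 25/10≈2.5, Route 1 24/19≈1.26, Route 28 16/15≈1.07.
Route 20: take in full, 4 pallets for value 16 ; 38 left.
Take all of Route 10 (10 pallets, value 25) ; 28 pallets left.
All 19 pallets of Route 1 fit (value 24) ; 9 remain.
Only 9 pallets remain; take 9/15 of Route 28 for value 16×9/15 = 9.6.

9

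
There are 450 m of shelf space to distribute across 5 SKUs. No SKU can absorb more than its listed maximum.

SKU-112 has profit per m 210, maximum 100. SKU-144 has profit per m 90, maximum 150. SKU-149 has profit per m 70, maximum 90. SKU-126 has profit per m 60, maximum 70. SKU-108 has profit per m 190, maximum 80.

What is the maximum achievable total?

Order the SKUs by profit per m: SKU-112 210 > SKU-108 190 > SKU-144 90 > SKU-149 70 > SKU-126 60.
SKU-112: +100 to 100 (cap) ; 350 left.
SKU-108 takes 80 to reach its cap of 80 ; 270 left.
SKU-144 takes 150 to reach its cap of 150 ; 120 left.
Give SKU-149 90 to hit its cap of 90 ; 30 left.
SKU-126 has room for 70 but only 30 remain, so it gets 30.
Total = 210×100 + 90×150 + 70×90 + 60×30 + 190×80 = 57800.

57800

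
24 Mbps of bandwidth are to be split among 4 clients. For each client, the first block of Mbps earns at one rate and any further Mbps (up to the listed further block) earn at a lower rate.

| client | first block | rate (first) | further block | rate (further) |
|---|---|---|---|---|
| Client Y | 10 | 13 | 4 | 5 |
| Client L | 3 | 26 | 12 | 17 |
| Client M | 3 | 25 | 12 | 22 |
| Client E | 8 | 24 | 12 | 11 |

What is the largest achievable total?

Rank every tier by rate: Client L/T1 26 > Client M/T1 25 > Client E/T1 24 > Client M/T2 22 > Client L/T2 17 > Client Y/T1 13 > Client E/T2 11 > Client Y/T2 5.
Client L T1 at 26: fill all 3 → 21 left.
Fill Client M T1 block (3 at 25) → 18 left.
Client E/T1 (24): +8 → 10 left.
Client M/T2: +10 of 12 at 22; pool empty.
Total = 26×3 + 25×3 + 24×8 + 22×10 = 565.

565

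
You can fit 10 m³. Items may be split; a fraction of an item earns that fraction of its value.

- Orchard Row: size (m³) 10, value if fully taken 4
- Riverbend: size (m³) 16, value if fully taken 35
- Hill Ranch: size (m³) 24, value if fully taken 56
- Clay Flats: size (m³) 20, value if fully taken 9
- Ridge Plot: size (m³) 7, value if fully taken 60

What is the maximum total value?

Rank by value-to-size ratio: Ridge Plot 60/7≈8.57, Hill Ranch 56/24≈2.33, Riverbend 35/16≈2.19, Clay Flats 9/20≈0.45, Orchard Row 4/10≈0.4.
Ridge Plot: take in full, 7 m³ for value 60 → 3 left.
Fill the last 3 m³ with part of Hill Ranch: 3/24 of it earns 7.
Total value = 67.

67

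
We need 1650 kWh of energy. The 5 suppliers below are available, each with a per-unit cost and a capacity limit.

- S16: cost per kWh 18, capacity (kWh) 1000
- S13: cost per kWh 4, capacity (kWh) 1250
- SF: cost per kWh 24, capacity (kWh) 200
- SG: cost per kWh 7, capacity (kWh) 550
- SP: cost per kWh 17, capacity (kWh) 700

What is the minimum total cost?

Cheapest first:
Take 1250 from S13 at 4 ; need 400 more.
Take 400 from SG at 7 to finish.
SP, S16, SF: unused.
Cost = 1250×4 + 400×7 = 7800.

7800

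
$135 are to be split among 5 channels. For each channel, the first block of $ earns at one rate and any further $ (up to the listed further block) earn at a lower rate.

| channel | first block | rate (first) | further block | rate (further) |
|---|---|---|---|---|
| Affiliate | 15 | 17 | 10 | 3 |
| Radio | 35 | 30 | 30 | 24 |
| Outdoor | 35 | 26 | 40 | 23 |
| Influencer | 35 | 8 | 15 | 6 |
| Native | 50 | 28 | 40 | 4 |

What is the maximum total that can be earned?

Treat each block as its own option and order by rate: Radio/T1 30 > Native/T1 28 > Outdoor/T1 26 > Radio/T2 24 > Outdoor/T2 23 > Affiliate/T1 17 > Influencer/T1 8 > Influencer/T2 6 > Native/T2 4 > Affiliate/T2 3.
Radio/T1 (30): +35 ; 100 left.
Fill Native T1 block (50 at 28) ; 50 left.
Outdoor/T1 (26): +35 ; 15 left.
15 remain; put them into Radio T2 at 24.
Total = 30×35 + 28×50 + 26×35 + 24×15 = 3720.

3720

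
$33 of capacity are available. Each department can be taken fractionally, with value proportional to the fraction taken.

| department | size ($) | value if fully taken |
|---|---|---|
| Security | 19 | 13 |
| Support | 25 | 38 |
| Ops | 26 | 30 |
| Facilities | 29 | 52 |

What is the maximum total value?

Rank by value-to-size ratio: Facilities 52/29≈1.79, Support 38/25≈1.52, Ops 30/26≈1.15, Security 13/19≈0.684.
Take all of Facilities (29 $, value 52) ; 4 $ left.
4 $ left: a 4/25 share of Support gives 38×4/25 = 6.08.
Total value = 58.08.

58.08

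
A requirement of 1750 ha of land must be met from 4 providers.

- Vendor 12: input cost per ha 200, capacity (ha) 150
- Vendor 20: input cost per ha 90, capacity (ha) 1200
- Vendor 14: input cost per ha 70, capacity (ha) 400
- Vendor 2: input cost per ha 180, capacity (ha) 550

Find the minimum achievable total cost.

163000

Use providers in increasing cost order.
Vendor 14 at 70: take all 400 ha ; 1350 still needed.
Vendor 20 (90): use full 1200 ; 150 ha to go.
Vendor 2 at 180: take 150 of its 550 ; requirement met.
Vendor 12: unused.
Cost = 400×70 + 1200×90 + 150×180 = 163000.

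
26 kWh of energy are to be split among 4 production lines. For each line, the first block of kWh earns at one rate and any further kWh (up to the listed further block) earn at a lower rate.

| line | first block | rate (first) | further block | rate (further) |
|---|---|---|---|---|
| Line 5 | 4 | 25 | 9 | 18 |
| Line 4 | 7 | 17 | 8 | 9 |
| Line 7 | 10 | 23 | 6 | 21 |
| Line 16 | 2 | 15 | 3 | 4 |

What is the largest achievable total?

Rank every tier by rate: Line 5/T1 25 > Line 7/T1 23 > Line 7/T2 21 > Line 5/T2 18 > Line 4/T1 17 > Line 16/T1 15 > Line 4/T2 9 > Line 16/T2 4.
Line 5 T1 at 25: fill all 4 → 22 left.
Fill Line 7 T1 block (10 at 23) → 12 left.
Line 7/T2 (21): +6 → 6 left.
Line 5 T2 at 18: only 6 left, fill 6.
Total = 25×4 + 23×10 + 21×6 + 18×6 = 564.

564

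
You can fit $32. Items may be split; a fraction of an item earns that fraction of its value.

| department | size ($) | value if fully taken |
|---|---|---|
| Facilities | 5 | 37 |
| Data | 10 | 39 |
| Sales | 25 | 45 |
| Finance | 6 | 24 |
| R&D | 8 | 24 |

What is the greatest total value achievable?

129.4

Sort by value density: Facilities 37/5≈7.4, Finance 24/6≈4, Data 39/10≈3.9, R&D 24/8≈3, Sales 45/25≈1.8.
Facilities: take in full, 5 $ for value 37 → 27 left.
All 6 $ of Finance fit (value 24) → 21 remain.
Data: take in full, 10 $ for value 39 → 11 left.
All 8 $ of R&D fit (value 24) → 3 remain.
Fill the last 3 $ with part of Sales: 3/25 of it earns 5.4.
Total value = 129.4.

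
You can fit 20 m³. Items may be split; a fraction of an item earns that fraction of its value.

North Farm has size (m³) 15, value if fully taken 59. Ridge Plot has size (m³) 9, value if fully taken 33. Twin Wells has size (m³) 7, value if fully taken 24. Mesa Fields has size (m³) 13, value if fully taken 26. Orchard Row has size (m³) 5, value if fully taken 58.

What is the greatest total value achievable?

117

Sort by value density: Orchard Row 58/5≈11.6, North Farm 59/15≈3.93, Ridge Plot 33/9≈3.67, Twin Wells 24/7≈3.43, Mesa Fields 26/13≈2.
Orchard Row: take in full, 5 m³ for value 58 — 15 left.
North Farm: take in full, 15 m³ for value 59 — 0 left.
Total value = 117.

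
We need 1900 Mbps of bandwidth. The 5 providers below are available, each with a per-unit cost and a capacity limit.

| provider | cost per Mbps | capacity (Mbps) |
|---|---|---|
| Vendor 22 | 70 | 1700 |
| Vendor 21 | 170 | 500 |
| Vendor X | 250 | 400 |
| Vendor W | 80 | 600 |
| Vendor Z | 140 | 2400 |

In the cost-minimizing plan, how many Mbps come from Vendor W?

Use providers in increasing cost order.
Vendor 22 (70): use full 1700 — 200 Mbps to go.
Vendor W at 80: take 200 of its 600 — requirement met.
Vendor Z, Vendor 21, Vendor X: unused.

200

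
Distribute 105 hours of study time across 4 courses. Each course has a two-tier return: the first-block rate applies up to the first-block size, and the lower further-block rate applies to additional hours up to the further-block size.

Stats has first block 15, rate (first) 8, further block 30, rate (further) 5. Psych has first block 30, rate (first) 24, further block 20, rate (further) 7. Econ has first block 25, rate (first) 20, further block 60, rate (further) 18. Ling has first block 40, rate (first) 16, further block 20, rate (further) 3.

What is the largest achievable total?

2120

Treat each block as its own option and order by rate: Psych/tier1 24 > Econ/tier1 20 > Econ/tier2 18 > Ling/tier1 16 > Stats/tier1 8 > Psych/tier2 7 > Stats/tier2 5 > Ling/tier2 3.
Psych tier1 at 24: fill all 30 — 75 left.
Econ/tier1 (20): +25 — 50 left.
Econ/tier2: +50 of 60 at 18; pool empty.
Total = 24×30 + 20×25 + 18×50 = 2120.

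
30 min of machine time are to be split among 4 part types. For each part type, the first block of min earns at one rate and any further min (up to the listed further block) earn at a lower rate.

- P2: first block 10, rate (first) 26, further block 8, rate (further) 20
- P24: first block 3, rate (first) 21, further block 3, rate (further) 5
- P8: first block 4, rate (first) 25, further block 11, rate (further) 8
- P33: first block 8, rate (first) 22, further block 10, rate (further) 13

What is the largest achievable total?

699

Treat each block as its own option and order by rate: P2/first 26 > P8/first 25 > P33/first 22 > P24/first 21 > P2/second 20 > P33/second 13 > P8/second 8 > P24/second 5.
P2 first at 26: fill all 10 ; 20 left.
P8/first (25): +4 ; 16 left.
Fill P33 first block (8 at 22) ; 8 left.
Fill P24 first block (3 at 21) ; 5 left.
P2 second at 20: only 5 left, fill 5.
Total = 26×10 + 25×4 + 22×8 + 21×3 + 20×5 = 699.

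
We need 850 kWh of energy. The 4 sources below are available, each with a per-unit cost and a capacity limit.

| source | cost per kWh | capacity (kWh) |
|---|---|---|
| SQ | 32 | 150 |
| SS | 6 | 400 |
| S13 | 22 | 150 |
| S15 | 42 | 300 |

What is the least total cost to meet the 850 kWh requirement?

Cheapest first:
SS at 6: take all 400 kWh — 450 still needed.
S13 at 22: take all 150 kWh — 300 still needed.
Take 150 from SQ at 32 — need 150 more.
S15 at 42: take 150 of its 300 — requirement met.
Cost = 400×6 + 150×22 + 150×32 + 150×42 = 16800.

16800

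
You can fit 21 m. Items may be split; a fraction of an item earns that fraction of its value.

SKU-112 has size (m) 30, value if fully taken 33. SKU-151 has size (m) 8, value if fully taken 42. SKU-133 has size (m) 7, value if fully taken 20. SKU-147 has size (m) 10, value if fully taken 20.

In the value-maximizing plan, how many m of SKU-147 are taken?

6

Sort by value density: SKU-151 42/8≈5.25, SKU-133 20/7≈2.86, SKU-147 20/10≈2, SKU-112 33/30≈1.1.
All 8 m of SKU-151 fit (value 42) ; 13 remain.
SKU-133: take in full, 7 m for value 20 ; 6 left.
Only 6 m remain; take 6/10 of SKU-147 for value 20×6/10 = 12.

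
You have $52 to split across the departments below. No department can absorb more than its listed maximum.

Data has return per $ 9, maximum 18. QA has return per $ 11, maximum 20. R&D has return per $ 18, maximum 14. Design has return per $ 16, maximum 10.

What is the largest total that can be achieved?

704

Order the departments by return per $: R&D 18 > Design 16 > QA 11 > Data 9.
R&D: +14 to 14 (cap) → 38 left.
Give Design 10 to hit its cap of 10 → 28 left.
Give QA 20 to hit its cap of 20 → 8 left.
Data: +8 (room for 18) → 8. Pool exhausted.
Total = 9×8 + 11×20 + 18×14 + 16×10 = 704.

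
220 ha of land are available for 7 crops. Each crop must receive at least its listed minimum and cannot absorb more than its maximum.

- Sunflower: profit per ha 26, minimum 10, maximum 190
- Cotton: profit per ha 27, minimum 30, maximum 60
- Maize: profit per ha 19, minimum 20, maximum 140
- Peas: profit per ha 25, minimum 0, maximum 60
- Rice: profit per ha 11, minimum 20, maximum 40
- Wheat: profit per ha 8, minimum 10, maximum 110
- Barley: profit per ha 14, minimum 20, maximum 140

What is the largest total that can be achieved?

Meeting every minimum uses 10+30+20+0+20+10+20 = 110 ha, leaving 110.
Highest profit per ha first: Cotton 27 > Sunflower 26 > Peas 25 > Maize 19 > Barley 14 > Rice 11 > Wheat 8.
Cotton: +30 to 60 (cap) — 80 left.
Sunflower: +80 (room for 180) → 90. Pool exhausted.
Total = 26×90 + 27×60 + 19×20 + 11×20 + 8×10 + 14×20 = 4920.

4920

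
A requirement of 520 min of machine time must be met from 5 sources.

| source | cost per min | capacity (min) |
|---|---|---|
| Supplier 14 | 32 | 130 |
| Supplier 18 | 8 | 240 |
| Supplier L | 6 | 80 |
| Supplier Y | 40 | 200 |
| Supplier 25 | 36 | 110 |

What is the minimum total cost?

Cheapest first:
Take 80 from Supplier L at 6 — need 440 more.
Take 240 from Supplier 18 at 8 — need 200 more.
Supplier 14 (32): use full 130 — 70 min to go.
Supplier 25 (36): take the remaining 70 — done.
Supplier Y: unused.
Cost = 80×6 + 240×8 + 130×32 + 70×36 = 9080.

9080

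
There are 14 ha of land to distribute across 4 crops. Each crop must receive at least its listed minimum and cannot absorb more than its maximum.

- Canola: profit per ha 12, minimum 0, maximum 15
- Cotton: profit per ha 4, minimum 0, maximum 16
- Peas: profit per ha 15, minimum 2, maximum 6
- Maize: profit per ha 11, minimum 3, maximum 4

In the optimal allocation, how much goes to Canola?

5

Meeting every minimum uses 0+0+2+3 = 5 ha, leaving 9.
Highest profit per ha first: Peas 15 > Canola 12 > Maize 11 > Cotton 4.
Give Peas 4 more to hit its cap of 6 ; 5 left.
Canola has room for 15 more but only 5 remain, so it gets 5.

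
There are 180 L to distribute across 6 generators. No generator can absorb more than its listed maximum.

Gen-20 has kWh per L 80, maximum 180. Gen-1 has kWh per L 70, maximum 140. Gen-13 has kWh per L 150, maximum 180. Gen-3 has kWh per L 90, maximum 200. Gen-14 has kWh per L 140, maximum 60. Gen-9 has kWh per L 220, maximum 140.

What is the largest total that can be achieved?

36800

Highest kWh per L first: Gen-9 220 > Gen-13 150 > Gen-14 140 > Gen-3 90 > Gen-20 80 > Gen-1 70.
Gen-9: +140 to 140 (cap) → 40 left.
Only 40 left; Gen-13 takes them to reach 40.
Total = 150×40 + 220×140 = 36800.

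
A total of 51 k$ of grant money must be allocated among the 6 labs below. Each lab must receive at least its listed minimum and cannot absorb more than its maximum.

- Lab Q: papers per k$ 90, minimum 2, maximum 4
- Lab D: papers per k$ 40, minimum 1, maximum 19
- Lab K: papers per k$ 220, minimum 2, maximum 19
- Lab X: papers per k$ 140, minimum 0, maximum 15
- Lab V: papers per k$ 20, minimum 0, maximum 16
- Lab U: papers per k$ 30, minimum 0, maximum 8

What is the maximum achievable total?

7160

Meeting every minimum uses 2+1+2+0+0+0 = 5 k$, leaving 46.
Highest papers per k$ first: Lab K 220 > Lab X 140 > Lab Q 90 > Lab D 40 > Lab U 30 > Lab V 20.
Give Lab K 17 more to hit its cap of 19 ; 29 left.
Lab X takes 15 more to reach its cap of 15 ; 14 left.
Lab Q takes 2 more to reach its cap of 4 ; 12 left.
Lab D: +12 (room for 18) → 13. Pool exhausted.
Total = 90×4 + 40×13 + 220×19 + 140×15 = 7160.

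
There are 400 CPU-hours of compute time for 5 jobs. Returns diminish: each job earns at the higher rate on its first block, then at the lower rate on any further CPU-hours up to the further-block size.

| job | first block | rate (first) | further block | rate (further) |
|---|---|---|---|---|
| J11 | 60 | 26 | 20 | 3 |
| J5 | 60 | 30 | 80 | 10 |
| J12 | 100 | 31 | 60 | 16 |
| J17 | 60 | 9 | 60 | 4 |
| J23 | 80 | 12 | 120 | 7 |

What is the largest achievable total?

8780

Treat each block as its own option and order by rate: J12/tier1 31 > J5/tier1 30 > J11/tier1 26 > J12/tier2 16 > J23/tier1 12 > J5/tier2 10 > J17/tier1 9 > J23/tier2 7 > J17/tier2 4 > J11/tier2 3.
J12/tier1 (31): +100 → 300 left.
Fill J5 tier1 block (60 at 30) → 240 left.
Fill J11 tier1 block (60 at 26) → 180 left.
J12 tier2 at 16: fill all 60 → 120 left.
Fill J23 tier1 block (80 at 12) → 40 left.
J5 tier2 at 10: only 40 left, fill 40.
Total = 31×100 + 30×60 + 26×60 + 16×60 + 12×80 + 10×40 = 8780.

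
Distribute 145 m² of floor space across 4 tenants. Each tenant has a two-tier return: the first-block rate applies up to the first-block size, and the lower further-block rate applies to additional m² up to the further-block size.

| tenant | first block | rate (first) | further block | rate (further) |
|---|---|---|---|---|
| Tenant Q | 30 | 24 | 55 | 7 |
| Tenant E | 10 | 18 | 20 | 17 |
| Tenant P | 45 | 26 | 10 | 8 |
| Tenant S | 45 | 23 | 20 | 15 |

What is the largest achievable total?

Rank every tier by rate: Tenant P/tier1 26 > Tenant Q/tier1 24 > Tenant S/tier1 23 > Tenant E/tier1 18 > Tenant E/tier2 17 > Tenant S/tier2 15 > Tenant P/tier2 8 > Tenant Q/tier2 7.
Tenant P/tier1 (26): +45 ; 100 left.
Fill Tenant Q tier1 block (30 at 24) ; 70 left.
Tenant S tier1 at 23: fill all 45 ; 25 left.
Fill Tenant E tier1 block (10 at 18) ; 15 left.
Tenant E tier2 at 17: only 15 left, fill 15.
Total = 26×45 + 24×30 + 23×45 + 18×10 + 17×15 = 3360.

3360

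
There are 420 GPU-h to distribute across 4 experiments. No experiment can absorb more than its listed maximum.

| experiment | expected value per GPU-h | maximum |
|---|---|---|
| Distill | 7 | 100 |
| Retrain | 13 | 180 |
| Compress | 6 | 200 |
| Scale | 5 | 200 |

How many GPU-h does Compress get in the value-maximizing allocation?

Highest expected value per GPU-h first: Retrain 13 > Distill 7 > Compress 6 > Scale 5.
Give Retrain 180 to hit its cap of 180 — 240 left.
Distill: +100 to 100 (cap) — 140 left.
Compress has room for 200 but only 140 remain, so it gets 140.

140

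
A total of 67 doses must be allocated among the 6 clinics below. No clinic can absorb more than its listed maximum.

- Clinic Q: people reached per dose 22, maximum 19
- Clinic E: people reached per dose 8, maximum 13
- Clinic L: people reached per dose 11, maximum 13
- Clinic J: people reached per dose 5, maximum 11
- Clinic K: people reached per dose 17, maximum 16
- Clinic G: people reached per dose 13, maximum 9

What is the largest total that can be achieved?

1030

Rank by people reached per dose: Clinic Q 22 > Clinic K 17 > Clinic G 13 > Clinic L 11 > Clinic E 8 > Clinic J 5.
Clinic Q: +19 to 19 (cap) ; 48 left.
Give Clinic K 16 to hit its cap of 16 ; 32 left.
Give Clinic G 9 to hit its cap of 9 ; 23 left.
Clinic L takes 13 to reach its cap of 13 ; 10 left.
Only 10 left; Clinic E takes them to reach 10.
Total = 22×19 + 8×10 + 11×13 + 17×16 + 13×9 = 1030.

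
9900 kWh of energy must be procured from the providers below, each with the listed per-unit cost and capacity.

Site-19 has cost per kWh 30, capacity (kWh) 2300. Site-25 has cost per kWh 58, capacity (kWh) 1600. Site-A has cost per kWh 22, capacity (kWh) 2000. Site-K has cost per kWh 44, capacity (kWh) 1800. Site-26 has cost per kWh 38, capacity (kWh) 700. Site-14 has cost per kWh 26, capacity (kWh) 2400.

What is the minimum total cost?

321800

Cheapest first:
Site-A at 22: take all 2000 kWh — 7900 still needed.
Site-14 at 26: take all 2400 kWh — 5500 still needed.
Site-19 at 30: take all 2300 kWh — 3200 still needed.
Site-26 (38): use full 700 — 2500 kWh to go.
Site-K at 44: take all 1800 kWh — 700 still needed.
Site-25 at 58: take 700 of its 1600 — requirement met.
Cost = 2000×22 + 2400×26 + 2300×30 + 700×38 + 1800×44 + 700×58 = 321800.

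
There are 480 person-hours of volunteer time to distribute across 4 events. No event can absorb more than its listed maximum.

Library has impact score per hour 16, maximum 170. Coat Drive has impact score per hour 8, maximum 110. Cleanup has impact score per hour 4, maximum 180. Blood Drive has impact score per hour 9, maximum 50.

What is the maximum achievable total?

4650

Highest impact score per hour first: Library 16 > Blood Drive 9 > Coat Drive 8 > Cleanup 4.
Library: +170 to 170 (cap) — 310 left.
Blood Drive takes 50 to reach its cap of 50 — 260 left.
Coat Drive: +110 to 110 (cap) — 150 left.
Only 150 left; Cleanup takes them to reach 150.
Total = 16×170 + 8×110 + 4×150 + 9×50 = 4650.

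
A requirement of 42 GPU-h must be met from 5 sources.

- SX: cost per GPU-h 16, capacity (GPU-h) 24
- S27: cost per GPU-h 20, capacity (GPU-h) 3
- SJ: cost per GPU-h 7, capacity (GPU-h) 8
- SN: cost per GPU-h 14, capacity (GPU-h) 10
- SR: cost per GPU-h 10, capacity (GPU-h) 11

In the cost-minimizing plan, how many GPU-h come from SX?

13

Use sources in increasing cost order.
SJ (7): use full 8 ; 34 GPU-h to go.
SR at 10: take all 11 GPU-h ; 23 still needed.
Take 10 from SN at 14 ; need 13 more.
SX (16): take the remaining 13 ; done.
S27: unused.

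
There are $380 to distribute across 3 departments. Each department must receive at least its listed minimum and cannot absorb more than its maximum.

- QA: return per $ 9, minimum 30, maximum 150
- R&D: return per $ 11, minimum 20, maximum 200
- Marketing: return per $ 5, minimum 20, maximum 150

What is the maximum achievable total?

3700

Meeting every minimum uses 30+20+20 = 70 $, leaving 310.
Highest return per $ first: R&D 11 > QA 9 > Marketing 5.
Give R&D 180 more to hit its cap of 200 — 130 left.
Give QA 120 more to hit its cap of 150 — 10 left.
Marketing: +10 (room for 130) → 30. Pool exhausted.
Total = 9×150 + 11×200 + 5×30 = 3700.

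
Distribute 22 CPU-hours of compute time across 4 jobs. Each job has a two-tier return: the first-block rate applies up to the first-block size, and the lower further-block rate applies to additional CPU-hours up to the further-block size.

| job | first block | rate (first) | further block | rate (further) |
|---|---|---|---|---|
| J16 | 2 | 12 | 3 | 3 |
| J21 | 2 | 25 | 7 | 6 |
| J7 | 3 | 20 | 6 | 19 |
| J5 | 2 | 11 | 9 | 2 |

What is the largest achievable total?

312

Order all 8 blocks by rate: J21/tier1 25 > J7/tier1 20 > J7/tier2 19 > J16/tier1 12 > J5/tier1 11 > J21/tier2 6 > J16/tier2 3 > J5/tier2 2.
J21 tier1 at 25: fill all 2 — 20 left.
Fill J7 tier1 block (3 at 20) — 17 left.
J7 tier2 at 19: fill all 6 — 11 left.
J16/tier1 (12): +2 — 9 left.
J5 tier1 at 11: fill all 2 — 7 left.
J21 tier2 at 6: fill all 7 — 0 left.
Total = 25×2 + 20×3 + 19×6 + 12×2 + 11×2 + 6×7 = 312.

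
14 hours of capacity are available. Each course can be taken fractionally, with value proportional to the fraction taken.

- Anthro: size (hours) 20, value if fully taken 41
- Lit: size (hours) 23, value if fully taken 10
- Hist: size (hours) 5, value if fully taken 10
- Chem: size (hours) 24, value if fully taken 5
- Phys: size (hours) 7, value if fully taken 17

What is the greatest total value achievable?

31.35

Sort by value density: Phys 17/7≈2.43, Anthro 41/20≈2.05, Hist 10/5≈2, Lit 10/23≈0.435, Chem 5/24≈0.208.
Phys: take in full, 7 hours for value 17 → 7 left.
7 hours left: a 7/20 share of Anthro gives 41×7/20 = 14.35.
Total value = 31.35.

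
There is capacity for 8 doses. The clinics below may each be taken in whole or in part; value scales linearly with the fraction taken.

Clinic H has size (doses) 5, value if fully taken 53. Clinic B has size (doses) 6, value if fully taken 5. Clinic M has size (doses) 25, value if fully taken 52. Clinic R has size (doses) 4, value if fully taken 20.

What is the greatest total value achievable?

68

Sort by value density: Clinic H 53/5≈10.6, Clinic R 20/4≈5, Clinic M 52/25≈2.08, Clinic B 5/6≈0.833.
All 5 doses of Clinic H fit (value 53) — 3 remain.
3 doses left: a 3/4 share of Clinic R gives 20×3/4 = 15.
Total value = 68.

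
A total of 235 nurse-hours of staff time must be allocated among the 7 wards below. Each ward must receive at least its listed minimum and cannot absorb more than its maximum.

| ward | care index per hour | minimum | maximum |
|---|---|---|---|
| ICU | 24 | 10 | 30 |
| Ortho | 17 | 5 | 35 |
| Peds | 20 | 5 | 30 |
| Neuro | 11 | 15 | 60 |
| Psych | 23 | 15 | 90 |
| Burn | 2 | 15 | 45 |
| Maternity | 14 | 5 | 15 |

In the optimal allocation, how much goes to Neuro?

Meeting every minimum uses 10+5+5+15+15+15+5 = 70 nurse-hours, leaving 165.
Rank by care index per hour: ICU 24 > Psych 23 > Peds 20 > Ortho 17 > Maternity 14 > Neuro 11 > Burn 2.
ICU takes 20 more to reach its cap of 30 — 145 left.
Psych takes 75 more to reach its cap of 90 — 70 left.
Peds takes 25 more to reach its cap of 30 — 45 left.
Give Ortho 30 more to hit its cap of 35 — 15 left.
Give Maternity 10 more to hit its cap of 15 — 5 left.
Only 5 left; Neuro takes them to reach 20.

20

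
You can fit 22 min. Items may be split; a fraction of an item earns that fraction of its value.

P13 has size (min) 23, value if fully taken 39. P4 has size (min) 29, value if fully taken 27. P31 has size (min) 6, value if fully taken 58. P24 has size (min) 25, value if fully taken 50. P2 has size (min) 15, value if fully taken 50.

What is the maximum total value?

110

Rank by value-to-size ratio: P31 58/6≈9.67, P2 50/15≈3.33, P24 50/25≈2, P13 39/23≈1.7, P4 27/29≈0.931.
Take all of P31 (6 min, value 58) ; 16 min left.
All 15 min of P2 fit (value 50) ; 1 remain.
Only 1 min remain; take 1/25 of P24 for value 50×1/25 = 2.
Total value = 110.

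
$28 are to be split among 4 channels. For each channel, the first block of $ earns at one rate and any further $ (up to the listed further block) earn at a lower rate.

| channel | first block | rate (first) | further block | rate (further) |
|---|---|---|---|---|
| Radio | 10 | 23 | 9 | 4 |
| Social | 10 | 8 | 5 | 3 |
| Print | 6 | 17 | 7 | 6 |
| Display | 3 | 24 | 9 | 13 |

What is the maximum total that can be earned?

521

Order all 8 blocks by rate: Display/first 24 > Radio/first 23 > Print/first 17 > Display/second 13 > Social/first 8 > Print/second 6 > Radio/second 4 > Social/second 3.
Fill Display first block (3 at 24) — 25 left.
Fill Radio first block (10 at 23) — 15 left.
Fill Print first block (6 at 17) — 9 left.
Fill Display second block (9 at 13) — 0 left.
Total = 24×3 + 23×10 + 17×6 + 13×9 = 521.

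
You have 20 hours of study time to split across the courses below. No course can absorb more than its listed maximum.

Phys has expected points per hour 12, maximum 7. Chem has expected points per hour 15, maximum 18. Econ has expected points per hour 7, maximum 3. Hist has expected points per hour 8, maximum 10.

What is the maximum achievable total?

294

Order the courses by expected points per hour: Chem 15 > Phys 12 > Hist 8 > Econ 7.
Give Chem 18 to hit its cap of 18 → 2 left.
Phys: +2 (room for 7) → 2. Pool exhausted.
Total = 12×2 + 15×18 = 294.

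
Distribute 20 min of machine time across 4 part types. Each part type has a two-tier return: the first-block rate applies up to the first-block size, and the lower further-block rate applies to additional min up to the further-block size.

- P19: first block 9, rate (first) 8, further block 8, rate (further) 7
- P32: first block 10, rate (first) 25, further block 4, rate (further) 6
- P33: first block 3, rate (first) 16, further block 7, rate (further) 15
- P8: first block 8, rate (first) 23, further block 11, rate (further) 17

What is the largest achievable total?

Rank every tier by rate: P32/tier1 25 > P8/tier1 23 > P8/tier2 17 > P33/tier1 16 > P33/tier2 15 > P19/tier1 8 > P19/tier2 7 > P32/tier2 6.
P32 tier1 at 25: fill all 10 ; 10 left.
P8/tier1 (23): +8 ; 2 left.
P8/tier2: +2 of 11 at 17; pool empty.
Total = 25×10 + 23×8 + 17×2 = 468.

468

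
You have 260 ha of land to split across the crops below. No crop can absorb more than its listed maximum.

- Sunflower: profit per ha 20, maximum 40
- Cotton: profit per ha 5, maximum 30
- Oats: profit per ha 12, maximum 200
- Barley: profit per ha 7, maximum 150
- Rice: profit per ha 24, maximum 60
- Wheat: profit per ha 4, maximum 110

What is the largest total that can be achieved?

4160

Highest profit per ha first: Rice 24 > Sunflower 20 > Oats 12 > Barley 7 > Cotton 5 > Wheat 4.
Rice: +60 to 60 (cap) — 200 left.
Sunflower takes 40 to reach its cap of 40 — 160 left.
Oats: +160 (room for 200) → 160. Pool exhausted.
Total = 20×40 + 12×160 + 24×60 = 4160.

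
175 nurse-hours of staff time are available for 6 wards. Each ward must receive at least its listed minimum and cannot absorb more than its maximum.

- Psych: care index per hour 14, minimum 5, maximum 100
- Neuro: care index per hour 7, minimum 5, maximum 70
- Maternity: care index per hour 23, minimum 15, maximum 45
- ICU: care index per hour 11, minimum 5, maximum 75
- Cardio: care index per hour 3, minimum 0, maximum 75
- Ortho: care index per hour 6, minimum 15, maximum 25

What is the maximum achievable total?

2670

Meeting every minimum uses 5+5+15+5+0+15 = 45 nurse-hours, leaving 130.
Highest care index per hour first: Maternity 23 > Psych 14 > ICU 11 > Neuro 7 > Ortho 6 > Cardio 3.
Give Maternity 30 more to hit its cap of 45 → 100 left.
Psych: +95 to 100 (cap) → 5 left.
ICU has room for 70 more but only 5 remain, so it gets 10.
Total = 14×100 + 7×5 + 23×45 + 11×10 + 6×15 = 2670.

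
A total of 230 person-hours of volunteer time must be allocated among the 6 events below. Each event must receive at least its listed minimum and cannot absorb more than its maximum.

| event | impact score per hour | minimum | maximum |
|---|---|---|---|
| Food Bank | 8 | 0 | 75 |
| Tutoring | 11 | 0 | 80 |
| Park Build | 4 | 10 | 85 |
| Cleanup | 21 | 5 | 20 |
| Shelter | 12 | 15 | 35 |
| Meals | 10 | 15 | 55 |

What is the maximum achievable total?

2550

Meeting every minimum uses 0+0+10+5+15+15 = 45 person-hours, leaving 185.
Order the events by impact score per hour: Cleanup 21 > Shelter 12 > Tutoring 11 > Meals 10 > Food Bank 8 > Park Build 4.
Cleanup takes 15 more to reach its cap of 20 → 170 left.
Give Shelter 20 more to hit its cap of 35 → 150 left.
Tutoring: +80 to 80 (cap) → 70 left.
Meals takes 40 more to reach its cap of 55 → 30 left.
Only 30 left; Food Bank takes them to reach 30.
Total = 8×30 + 11×80 + 4×10 + 21×20 + 12×35 + 10×55 = 2550.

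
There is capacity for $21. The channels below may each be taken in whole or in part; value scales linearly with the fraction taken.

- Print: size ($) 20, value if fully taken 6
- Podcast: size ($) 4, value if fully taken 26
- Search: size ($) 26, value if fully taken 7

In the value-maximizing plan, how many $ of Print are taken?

17

Rank by value-to-size ratio: Podcast 26/4≈6.5, Print 6/20≈0.3, Search 7/26≈0.269.
Take all of Podcast (4 $, value 26) ; 17 $ left.
17 $ left: a 17/20 share of Print gives 6×17/20 = 5.1.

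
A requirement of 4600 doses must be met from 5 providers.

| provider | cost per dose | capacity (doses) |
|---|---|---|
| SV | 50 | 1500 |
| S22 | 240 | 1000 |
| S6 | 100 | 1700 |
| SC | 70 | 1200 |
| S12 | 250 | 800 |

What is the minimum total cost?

Cheapest first:
SV at 50: take all 1500 doses → 3100 still needed.
SC at 70: take all 1200 doses → 1900 still needed.
S6 (100): use full 1700 → 200 doses to go.
Take 200 from S22 at 240 to finish.
S12: unused.
Cost = 1500×50 + 1200×70 + 1700×100 + 200×240 = 377000.

377000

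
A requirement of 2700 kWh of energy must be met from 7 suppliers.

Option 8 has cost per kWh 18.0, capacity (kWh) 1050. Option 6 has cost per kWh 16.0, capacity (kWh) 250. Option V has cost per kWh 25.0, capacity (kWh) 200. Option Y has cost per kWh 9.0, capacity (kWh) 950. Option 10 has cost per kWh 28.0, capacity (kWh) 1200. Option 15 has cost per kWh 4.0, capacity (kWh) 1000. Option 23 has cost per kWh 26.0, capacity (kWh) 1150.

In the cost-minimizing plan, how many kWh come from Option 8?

500

Use suppliers in increasing cost order.
Option 15 at 4.0: take all 1000 kWh — 1700 still needed.
Option Y (9.0): use full 950 — 750 kWh to go.
Option 6 at 16.0: take all 250 kWh — 500 still needed.
Option 8 at 18.0: take 500 of its 1050 — requirement met.
Option V, Option 23, Option 10: unused.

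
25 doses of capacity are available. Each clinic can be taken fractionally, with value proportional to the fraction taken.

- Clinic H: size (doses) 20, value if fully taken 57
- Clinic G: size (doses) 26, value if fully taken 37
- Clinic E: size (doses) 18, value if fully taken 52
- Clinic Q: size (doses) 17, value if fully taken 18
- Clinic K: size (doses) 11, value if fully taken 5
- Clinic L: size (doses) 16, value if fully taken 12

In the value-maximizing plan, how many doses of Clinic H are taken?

Best value per unit of size first: Clinic E 52/18≈2.89, Clinic H 57/20≈2.85, Clinic G 37/26≈1.42, Clinic Q 18/17≈1.06, Clinic L 12/16≈0.75, Clinic K 5/11≈0.455.
Clinic E: take in full, 18 doses for value 52 — 7 left.
Fill the last 7 doses with part of Clinic H: 7/20 of it earns 19.95.

7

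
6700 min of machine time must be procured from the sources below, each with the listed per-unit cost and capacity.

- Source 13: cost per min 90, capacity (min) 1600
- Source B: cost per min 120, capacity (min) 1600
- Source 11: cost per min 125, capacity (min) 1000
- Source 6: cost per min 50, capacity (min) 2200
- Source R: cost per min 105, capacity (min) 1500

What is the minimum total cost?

579500

Cheapest first:
Take 2200 from Source 6 at 50 → need 4500 more.
Source 13 (90): use full 1600 → 2900 min to go.
Take 1500 from Source R at 105 → need 1400 more.
Take 1400 from Source B at 120 to finish.
Source 11: unused.
Cost = 2200×50 + 1600×90 + 1500×105 + 1400×120 = 579500.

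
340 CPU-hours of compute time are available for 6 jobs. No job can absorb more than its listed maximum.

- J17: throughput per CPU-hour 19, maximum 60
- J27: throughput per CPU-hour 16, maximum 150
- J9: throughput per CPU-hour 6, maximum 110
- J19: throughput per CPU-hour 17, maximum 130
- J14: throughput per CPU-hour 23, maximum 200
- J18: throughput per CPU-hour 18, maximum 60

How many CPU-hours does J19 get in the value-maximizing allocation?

Rank by throughput per CPU-hour: J14 23 > J17 19 > J18 18 > J19 17 > J27 16 > J9 6.
J14 takes 200 to reach its cap of 200 → 140 left.
J17 takes 60 to reach its cap of 60 → 80 left.
J18 takes 60 to reach its cap of 60 → 20 left.
J19 has room for 130 but only 20 remain, so it gets 20.

20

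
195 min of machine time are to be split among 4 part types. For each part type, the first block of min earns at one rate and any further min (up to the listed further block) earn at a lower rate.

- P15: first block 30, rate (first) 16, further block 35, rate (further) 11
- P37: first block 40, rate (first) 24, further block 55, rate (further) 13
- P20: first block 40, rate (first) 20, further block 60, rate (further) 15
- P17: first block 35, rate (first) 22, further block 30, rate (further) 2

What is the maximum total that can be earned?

3760

Order all 8 blocks by rate: P37/tier1 24 > P17/tier1 22 > P20/tier1 20 > P15/tier1 16 > P20/tier2 15 > P37/tier2 13 > P15/tier2 11 > P17/tier2 2.
P37 tier1 at 24: fill all 40 — 155 left.
Fill P17 tier1 block (35 at 22) — 120 left.
Fill P20 tier1 block (40 at 20) — 80 left.
Fill P15 tier1 block (30 at 16) — 50 left.
P20 tier2 at 15: only 50 left, fill 50.
Total = 24×40 + 22×35 + 20×40 + 16×30 + 15×50 = 3760.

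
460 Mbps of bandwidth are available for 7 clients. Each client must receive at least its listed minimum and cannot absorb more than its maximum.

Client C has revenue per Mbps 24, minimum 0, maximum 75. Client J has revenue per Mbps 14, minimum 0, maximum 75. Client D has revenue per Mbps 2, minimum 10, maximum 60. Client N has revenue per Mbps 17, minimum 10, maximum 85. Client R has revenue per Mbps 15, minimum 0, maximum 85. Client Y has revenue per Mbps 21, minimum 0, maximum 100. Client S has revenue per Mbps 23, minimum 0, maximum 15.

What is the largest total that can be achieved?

Meeting every minimum uses 0+0+10+10+0+0+0 = 20 Mbps, leaving 440.
Highest revenue per Mbps first: Client C 24 > Client S 23 > Client Y 21 > Client N 17 > Client R 15 > Client J 14 > Client D 2.
Client C takes 75 more to reach its cap of 75 → 365 left.
Client S takes 15 more to reach its cap of 15 → 350 left.
Give Client Y 100 more to hit its cap of 100 → 250 left.
Client N takes 75 more to reach its cap of 85 → 175 left.
Give Client R 85 more to hit its cap of 85 → 90 left.
Give Client J 75 more to hit its cap of 75 → 15 left.
Client D: +15 (room for 50) → 25. Pool exhausted.
Total = 24×75 + 14×75 + 2×25 + 17×85 + 15×85 + 21×100 + 23×15 = 8065.

8065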